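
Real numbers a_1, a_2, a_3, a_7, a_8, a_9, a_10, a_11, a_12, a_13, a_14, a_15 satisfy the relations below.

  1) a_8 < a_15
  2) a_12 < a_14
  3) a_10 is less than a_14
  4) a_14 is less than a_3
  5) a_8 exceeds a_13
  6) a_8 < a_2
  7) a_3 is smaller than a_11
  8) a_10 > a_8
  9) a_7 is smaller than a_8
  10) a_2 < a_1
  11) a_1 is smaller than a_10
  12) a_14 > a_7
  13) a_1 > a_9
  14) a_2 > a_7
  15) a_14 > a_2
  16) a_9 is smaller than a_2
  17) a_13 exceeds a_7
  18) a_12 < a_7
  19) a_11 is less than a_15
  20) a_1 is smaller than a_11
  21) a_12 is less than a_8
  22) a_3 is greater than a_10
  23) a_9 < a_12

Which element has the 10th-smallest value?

Piecing the relations together gives one ordering: a_9 < a_12 < a_7 < a_13 < a_8 < a_2 < a_1 < a_10 < a_14 < a_3 < a_11 < a_15.
Counting 10 from the smallest end gives a_3.

a_3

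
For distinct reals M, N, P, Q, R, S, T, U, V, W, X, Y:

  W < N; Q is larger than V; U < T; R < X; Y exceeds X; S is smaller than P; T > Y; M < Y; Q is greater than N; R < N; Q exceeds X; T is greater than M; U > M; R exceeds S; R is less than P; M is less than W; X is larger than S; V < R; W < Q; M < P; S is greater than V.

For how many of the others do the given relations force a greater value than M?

From M the given relations immediately reach W, P, U, Y, T.
From those, N, Q — 7 in total.
Nothing else is reachable above M; 7 in all.

7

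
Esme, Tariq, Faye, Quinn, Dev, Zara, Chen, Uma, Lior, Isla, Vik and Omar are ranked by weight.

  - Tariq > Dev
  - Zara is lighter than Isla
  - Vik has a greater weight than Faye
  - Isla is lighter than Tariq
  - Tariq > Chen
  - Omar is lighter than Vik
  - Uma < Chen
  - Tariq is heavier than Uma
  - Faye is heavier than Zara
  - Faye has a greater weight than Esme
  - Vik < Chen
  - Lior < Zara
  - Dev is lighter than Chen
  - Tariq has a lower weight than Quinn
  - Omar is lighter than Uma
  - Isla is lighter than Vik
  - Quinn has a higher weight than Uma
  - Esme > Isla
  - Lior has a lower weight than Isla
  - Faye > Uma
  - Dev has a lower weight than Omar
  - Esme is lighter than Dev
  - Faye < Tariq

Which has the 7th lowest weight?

The consecutive relations fix a unique order: Lior < Zara < Isla < Esme < Dev < Omar < Uma < Faye < Vik < Chen < Tariq < Quinn.
Counting 7 from the smallest end gives Uma.

Uma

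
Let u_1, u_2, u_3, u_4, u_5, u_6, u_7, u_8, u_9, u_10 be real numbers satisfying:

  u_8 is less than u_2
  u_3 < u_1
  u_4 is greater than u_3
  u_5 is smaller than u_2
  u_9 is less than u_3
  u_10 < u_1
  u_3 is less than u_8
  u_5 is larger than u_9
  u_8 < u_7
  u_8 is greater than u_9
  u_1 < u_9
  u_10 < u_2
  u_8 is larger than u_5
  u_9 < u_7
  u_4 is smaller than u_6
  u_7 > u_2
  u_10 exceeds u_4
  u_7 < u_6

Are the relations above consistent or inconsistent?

Chaining the given relations yields u_3 < u_4 < u_10 < u_1 < u_9, so u_3 < u_9. But one relation states u_9 < u_3. These cannot both hold.

inconsistent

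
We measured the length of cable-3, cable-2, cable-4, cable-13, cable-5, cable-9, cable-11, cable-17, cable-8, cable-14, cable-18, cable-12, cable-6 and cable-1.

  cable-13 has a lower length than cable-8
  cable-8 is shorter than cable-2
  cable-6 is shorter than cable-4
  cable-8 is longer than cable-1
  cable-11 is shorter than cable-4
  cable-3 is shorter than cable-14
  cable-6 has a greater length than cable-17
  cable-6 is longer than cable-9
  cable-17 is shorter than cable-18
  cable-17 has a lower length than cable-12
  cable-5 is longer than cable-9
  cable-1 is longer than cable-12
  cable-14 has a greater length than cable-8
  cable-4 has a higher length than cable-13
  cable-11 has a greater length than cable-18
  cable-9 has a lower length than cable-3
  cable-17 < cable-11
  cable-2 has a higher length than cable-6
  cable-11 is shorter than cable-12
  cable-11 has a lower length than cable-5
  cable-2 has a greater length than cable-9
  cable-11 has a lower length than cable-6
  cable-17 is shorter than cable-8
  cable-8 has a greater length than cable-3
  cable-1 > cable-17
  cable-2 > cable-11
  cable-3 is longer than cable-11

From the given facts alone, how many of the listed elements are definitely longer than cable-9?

The elements the relations force above cable-9 are cable-5, cable-6, cable-3, cable-8, cable-2, cable-14, cable-4 — no chain reaches any other.
That is 7.

7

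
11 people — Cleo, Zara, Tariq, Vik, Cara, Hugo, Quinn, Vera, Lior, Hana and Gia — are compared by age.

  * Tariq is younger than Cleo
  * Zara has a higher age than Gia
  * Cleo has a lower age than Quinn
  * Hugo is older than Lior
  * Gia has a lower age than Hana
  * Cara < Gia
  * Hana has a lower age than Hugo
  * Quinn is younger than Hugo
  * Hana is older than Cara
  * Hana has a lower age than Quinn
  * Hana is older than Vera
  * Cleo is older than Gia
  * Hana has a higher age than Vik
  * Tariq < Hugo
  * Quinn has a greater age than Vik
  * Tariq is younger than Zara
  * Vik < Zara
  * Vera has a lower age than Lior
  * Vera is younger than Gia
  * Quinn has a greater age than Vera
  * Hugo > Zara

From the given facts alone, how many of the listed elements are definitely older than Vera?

The elements the relations force above Vera are Gia, Cleo, Lior, Hana, Zara, Quinn, Hugo — no chain reaches any other.
That is 7.

7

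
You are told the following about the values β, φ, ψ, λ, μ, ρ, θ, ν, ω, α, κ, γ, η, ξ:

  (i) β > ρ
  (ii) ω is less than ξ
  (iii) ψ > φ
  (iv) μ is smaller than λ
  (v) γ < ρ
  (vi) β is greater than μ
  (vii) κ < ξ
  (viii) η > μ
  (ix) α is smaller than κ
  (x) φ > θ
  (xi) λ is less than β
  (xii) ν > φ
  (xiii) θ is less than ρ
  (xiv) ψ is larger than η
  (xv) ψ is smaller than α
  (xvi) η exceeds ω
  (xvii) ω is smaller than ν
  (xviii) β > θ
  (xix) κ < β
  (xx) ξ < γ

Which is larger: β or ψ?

β

Link the given pairs in sequence: ψ < α; α < κ; κ < ξ; ξ < γ; γ < ρ; ρ < β.
Together: ψ < α < κ < ξ < γ < ρ < β.
So ψ < β; β is the larger of the two.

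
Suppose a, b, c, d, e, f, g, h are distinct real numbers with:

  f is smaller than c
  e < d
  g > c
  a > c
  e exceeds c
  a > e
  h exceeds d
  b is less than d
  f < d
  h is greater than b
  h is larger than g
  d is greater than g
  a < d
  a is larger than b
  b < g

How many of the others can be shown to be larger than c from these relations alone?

The elements the relations force above c are e, a, g, d, h — no chain reaches any other.
That is 5.

5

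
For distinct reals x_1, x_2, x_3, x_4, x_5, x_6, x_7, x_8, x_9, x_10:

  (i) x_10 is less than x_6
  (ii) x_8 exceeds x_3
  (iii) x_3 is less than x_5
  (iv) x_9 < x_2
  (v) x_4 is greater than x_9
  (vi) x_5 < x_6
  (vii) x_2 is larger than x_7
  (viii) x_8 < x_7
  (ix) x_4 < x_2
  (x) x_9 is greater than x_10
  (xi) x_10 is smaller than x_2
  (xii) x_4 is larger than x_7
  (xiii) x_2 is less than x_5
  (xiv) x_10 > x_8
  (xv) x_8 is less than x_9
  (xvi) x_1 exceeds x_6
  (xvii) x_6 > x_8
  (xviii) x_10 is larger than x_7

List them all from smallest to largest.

x_3 < x_8 < x_7 < x_10 < x_9 < x_4 < x_2 < x_5 < x_6 < x_1

Nothing is placed below x_3, so it is least; from there x_3 < x_8; x_8 < x_7; x_7 < x_10; x_10 < x_9; x_9 < x_4; x_4 < x_2; x_2 < x_5; x_5 < x_6; x_6 < x_1, each given directly.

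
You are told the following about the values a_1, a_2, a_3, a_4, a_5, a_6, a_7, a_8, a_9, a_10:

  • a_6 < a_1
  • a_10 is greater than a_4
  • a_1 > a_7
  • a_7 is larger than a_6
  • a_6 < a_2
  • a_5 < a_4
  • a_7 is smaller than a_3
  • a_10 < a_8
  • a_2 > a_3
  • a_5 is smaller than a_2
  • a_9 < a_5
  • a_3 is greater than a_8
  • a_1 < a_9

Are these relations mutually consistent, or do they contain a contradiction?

The single ordering a_6 < a_7 < a_1 < a_9 < a_5 < a_4 < a_10 < a_8 < a_3 < a_2 satisfies every listed relation, so no contradiction arises.

consistent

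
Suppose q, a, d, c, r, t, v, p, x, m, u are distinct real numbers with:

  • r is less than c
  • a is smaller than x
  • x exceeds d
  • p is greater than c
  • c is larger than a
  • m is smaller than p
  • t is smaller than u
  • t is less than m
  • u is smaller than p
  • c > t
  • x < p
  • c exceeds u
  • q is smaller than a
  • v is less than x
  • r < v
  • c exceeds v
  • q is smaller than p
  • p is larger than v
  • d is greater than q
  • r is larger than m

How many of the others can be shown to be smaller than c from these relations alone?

Directly below c: t, r, a, v, u.
One step further: q, m (7 so far).
No other element is forced below c by the given relations, so the count is 7.

7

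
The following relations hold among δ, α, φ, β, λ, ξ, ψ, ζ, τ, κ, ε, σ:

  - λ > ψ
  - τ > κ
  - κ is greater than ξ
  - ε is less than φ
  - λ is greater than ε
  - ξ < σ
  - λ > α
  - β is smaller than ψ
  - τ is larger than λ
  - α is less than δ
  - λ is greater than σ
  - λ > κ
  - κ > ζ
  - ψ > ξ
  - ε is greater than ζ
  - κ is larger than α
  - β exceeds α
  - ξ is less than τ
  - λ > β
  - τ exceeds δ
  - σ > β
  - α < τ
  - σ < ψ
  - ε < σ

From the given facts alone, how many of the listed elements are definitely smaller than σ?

Directly below σ: ξ, β, ε.
One step further: α, ζ (5 so far).
Nothing else is reachable below σ; 5 in all.

5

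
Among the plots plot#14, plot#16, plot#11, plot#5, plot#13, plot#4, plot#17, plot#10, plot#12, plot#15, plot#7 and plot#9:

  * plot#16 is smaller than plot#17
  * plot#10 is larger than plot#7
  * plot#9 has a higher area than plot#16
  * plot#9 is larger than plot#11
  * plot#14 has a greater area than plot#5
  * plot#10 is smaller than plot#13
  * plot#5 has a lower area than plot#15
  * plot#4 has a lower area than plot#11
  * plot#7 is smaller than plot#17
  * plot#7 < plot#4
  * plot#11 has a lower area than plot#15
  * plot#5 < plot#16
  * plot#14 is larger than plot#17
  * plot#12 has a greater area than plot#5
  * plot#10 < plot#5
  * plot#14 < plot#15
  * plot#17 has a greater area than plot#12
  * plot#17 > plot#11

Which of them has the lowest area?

plot#7

Chaining upward from plot#7: directly above it, plot#10, plot#4, plot#17; then plot#5, plot#11, plot#13, plot#14; then plot#12, plot#16, plot#9, plot#15.
That covers every other element, and nothing is given below plot#7, so plot#7 is the lowest area.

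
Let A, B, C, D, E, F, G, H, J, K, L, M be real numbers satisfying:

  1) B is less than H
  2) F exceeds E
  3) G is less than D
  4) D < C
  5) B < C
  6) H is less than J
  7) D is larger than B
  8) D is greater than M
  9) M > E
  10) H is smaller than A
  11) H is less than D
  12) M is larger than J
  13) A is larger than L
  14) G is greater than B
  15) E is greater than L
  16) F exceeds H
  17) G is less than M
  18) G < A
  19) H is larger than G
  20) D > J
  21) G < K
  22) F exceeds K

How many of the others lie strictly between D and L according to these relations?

2

Chaining upward from L reaches: E, F, A, M, C.
Chaining downward from D reaches: B, G, H, E, J, M.
Strictly between L and D are those in both lists: E, M — 2 elements.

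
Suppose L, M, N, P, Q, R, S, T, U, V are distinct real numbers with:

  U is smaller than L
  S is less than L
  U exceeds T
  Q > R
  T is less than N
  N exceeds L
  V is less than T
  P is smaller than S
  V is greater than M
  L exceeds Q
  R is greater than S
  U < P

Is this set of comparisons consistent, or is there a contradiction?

consistent

The single ordering M < V < T < U < P < S < R < Q < L < N satisfies every listed relation, so no contradiction arises.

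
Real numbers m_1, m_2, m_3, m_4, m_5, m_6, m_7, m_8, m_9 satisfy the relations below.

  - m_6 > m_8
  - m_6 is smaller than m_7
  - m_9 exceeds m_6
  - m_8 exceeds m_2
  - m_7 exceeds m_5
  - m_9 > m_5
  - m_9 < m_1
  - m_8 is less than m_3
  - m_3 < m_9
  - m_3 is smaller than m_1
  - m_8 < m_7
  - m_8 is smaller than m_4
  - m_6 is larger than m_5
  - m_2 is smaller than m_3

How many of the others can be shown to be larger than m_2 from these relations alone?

7

The elements the relations force above m_2 are m_8, m_3, m_6, m_7, m_9, m_4, m_1 — no chain reaches any other.
That is 7.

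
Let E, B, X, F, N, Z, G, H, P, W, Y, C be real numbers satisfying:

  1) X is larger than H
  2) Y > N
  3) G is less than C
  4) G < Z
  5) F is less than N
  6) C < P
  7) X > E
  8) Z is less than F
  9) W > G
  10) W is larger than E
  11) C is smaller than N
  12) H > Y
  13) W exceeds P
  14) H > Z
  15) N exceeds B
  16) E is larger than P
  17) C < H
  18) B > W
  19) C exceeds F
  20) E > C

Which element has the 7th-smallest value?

W

The consecutive relations fix a unique order: G < Z < F < C < P < E < W < B < N < Y < H < X.
The 7th smallest is W.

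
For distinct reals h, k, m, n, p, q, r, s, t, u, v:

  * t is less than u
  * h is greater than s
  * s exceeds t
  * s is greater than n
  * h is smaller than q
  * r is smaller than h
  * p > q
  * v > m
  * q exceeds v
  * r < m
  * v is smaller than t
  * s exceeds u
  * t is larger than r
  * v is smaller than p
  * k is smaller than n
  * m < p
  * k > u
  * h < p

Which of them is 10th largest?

The consecutive relations fix a unique order: r < m < v < t < u < k < n < s < h < q < p.
The 10th largest is m.

m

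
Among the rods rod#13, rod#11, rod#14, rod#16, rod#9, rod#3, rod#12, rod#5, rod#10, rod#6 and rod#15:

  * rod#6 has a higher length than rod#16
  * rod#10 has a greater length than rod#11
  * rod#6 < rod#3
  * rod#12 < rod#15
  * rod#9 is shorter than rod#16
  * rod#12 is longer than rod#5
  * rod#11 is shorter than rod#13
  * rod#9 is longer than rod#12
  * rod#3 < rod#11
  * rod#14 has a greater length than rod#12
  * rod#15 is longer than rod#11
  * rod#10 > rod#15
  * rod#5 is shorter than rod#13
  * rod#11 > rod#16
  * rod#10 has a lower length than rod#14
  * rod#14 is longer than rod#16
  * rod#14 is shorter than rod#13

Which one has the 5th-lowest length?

Piecing the relations together gives one ordering: rod#5 < rod#12 < rod#9 < rod#16 < rod#6 < rod#3 < rod#11 < rod#15 < rod#10 < rod#14 < rod#13.
Counting 5 from the smallest end gives rod#6.

rod#6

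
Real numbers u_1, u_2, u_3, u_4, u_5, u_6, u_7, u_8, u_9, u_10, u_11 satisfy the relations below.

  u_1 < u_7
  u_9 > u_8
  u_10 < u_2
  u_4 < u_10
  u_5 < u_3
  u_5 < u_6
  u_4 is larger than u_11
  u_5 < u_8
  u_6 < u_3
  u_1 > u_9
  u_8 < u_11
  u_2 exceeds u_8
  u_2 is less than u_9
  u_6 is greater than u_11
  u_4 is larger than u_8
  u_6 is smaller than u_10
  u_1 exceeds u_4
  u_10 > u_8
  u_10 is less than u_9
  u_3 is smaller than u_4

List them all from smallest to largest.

u_5 < u_8 < u_11 < u_6 < u_3 < u_4 < u_10 < u_2 < u_9 < u_1 < u_7

Nothing is placed below u_5, so it is least; from there u_5 < u_8; u_8 < u_11; u_11 < u_6; u_6 < u_3; u_3 < u_4; u_4 < u_10; u_10 < u_2; u_2 < u_9; u_9 < u_1; u_1 < u_7, each given directly.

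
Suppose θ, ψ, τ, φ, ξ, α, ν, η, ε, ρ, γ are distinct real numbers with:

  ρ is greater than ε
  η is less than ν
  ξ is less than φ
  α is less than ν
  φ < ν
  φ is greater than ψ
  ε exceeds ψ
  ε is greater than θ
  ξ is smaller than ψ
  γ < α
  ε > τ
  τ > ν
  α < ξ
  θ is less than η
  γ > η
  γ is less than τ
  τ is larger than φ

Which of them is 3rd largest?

τ

Chaining the given pairs: θ < η < γ < α < ξ < ψ < φ < ν < τ < ε < ρ.
The 3rd largest is τ.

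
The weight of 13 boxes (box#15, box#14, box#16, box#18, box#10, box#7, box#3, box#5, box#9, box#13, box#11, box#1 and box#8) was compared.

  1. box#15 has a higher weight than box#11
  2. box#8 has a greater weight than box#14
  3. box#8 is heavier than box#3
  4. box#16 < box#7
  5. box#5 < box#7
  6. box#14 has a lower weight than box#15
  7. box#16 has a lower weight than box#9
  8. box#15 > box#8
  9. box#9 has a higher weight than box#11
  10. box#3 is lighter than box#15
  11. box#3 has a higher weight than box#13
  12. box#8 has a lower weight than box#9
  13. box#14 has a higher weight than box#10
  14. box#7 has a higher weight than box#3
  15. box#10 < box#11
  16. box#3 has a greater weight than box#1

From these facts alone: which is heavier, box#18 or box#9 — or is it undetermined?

undetermined

Following every chain through box#18: nothing is chained to box#18.
box#9 is not reached, and no chain runs the other way from box#9 to box#18.
So the given relations leave the order of box#18 and box#9 undetermined.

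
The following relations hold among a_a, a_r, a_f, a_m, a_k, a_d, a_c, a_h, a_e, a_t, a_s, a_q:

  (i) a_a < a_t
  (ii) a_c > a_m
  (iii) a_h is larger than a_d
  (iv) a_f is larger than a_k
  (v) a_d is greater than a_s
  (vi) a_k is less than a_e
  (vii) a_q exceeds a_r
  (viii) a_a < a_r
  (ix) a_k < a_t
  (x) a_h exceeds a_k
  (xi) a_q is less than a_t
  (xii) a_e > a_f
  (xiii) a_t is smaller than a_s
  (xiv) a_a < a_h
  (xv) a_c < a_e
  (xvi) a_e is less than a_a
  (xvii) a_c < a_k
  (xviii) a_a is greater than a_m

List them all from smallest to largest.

Each adjacent pair is fixed by a given relation: a_m < a_c; a_c < a_k; a_k < a_f; a_f < a_e; a_e < a_a; a_a < a_r; a_r < a_q; a_q < a_t; a_t < a_s; a_s < a_d; a_d < a_h. Chaining them end to end gives the full order.

a_m < a_c < a_k < a_f < a_e < a_a < a_r < a_q < a_t < a_s < a_d < a_h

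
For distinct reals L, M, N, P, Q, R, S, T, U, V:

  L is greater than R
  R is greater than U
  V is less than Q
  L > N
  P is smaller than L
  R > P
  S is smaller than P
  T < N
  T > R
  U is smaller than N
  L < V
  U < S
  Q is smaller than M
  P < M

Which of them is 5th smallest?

T

The consecutive relations fix a unique order: U < S < P < R < T < N < L < V < Q < M.
The 5th smallest is T.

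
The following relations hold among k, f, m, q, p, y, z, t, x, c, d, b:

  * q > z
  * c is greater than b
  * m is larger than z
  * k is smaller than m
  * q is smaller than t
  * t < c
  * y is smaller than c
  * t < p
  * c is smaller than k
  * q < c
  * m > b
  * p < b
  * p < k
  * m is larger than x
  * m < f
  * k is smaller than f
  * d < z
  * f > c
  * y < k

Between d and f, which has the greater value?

f

Link the given pairs in sequence: d < z; z < q; q < t; t < p; p < b; b < c; c < k; k < m; m < f.
Together: d < z < q < t < p < b < c < k < m < f.
So d < f; f is the larger of the two.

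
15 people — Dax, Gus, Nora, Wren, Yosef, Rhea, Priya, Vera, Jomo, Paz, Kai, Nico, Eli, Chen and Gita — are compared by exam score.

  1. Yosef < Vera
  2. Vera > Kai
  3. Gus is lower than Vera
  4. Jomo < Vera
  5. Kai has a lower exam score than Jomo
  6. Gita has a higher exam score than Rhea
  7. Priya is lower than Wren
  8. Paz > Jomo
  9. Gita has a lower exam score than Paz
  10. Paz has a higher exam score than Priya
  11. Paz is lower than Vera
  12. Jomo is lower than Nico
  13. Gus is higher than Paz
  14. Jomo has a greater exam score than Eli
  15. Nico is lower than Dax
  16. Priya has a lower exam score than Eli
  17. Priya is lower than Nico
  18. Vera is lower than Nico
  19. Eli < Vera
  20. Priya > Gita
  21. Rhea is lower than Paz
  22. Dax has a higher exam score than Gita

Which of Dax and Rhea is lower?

Link the given pairs in sequence: Rhea < Gita; Gita < Priya; Priya < Eli; Eli < Jomo; Jomo < Paz; Paz < Gus; Gus < Vera; Vera < Nico; Nico < Dax.
Together: Rhea < Gita < Priya < Eli < Jomo < Paz < Gus < Vera < Nico < Dax.
So Rhea < Dax; Rhea is the lower of the two.

Rhea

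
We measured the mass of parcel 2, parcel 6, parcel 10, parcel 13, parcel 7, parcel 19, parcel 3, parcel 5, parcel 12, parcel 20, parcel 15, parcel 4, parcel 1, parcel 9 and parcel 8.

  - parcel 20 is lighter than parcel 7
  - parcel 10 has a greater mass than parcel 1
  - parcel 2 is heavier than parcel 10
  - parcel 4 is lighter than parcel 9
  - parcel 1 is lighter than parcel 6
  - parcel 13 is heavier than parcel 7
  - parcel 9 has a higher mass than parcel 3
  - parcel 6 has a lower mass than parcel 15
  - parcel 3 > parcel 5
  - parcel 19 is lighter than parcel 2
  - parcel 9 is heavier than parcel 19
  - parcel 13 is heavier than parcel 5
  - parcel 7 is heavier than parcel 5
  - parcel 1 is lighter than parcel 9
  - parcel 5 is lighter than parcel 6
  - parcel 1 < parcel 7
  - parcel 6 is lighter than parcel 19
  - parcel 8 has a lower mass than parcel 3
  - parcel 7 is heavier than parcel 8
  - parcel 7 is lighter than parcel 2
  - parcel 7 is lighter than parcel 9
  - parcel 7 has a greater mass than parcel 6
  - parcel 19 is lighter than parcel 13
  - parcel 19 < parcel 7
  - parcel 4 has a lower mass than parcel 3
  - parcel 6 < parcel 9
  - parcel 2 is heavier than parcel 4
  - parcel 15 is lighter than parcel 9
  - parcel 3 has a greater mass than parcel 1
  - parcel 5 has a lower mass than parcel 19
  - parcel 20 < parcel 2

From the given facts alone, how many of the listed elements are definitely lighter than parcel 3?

4

Directly below parcel 3: parcel 1, parcel 5, parcel 4, parcel 8.
Nothing else is reachable below parcel 3; 4 in all.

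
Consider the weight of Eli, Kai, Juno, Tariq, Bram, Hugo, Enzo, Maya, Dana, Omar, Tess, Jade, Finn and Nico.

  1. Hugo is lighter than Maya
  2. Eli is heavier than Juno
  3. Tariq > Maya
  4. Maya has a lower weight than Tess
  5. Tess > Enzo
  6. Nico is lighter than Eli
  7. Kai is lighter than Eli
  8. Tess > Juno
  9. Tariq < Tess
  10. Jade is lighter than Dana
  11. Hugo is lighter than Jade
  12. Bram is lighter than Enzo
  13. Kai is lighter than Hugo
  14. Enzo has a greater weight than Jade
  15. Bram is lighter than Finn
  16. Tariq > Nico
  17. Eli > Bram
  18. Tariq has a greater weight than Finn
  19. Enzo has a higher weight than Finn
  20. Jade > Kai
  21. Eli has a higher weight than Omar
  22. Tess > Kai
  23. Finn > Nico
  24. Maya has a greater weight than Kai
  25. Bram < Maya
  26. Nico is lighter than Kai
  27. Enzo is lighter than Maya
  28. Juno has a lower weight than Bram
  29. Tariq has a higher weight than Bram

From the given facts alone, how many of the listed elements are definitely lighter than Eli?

From Eli the given relations immediately reach Nico, Juno, Kai, Bram, Omar.
Nothing else is reachable below Eli; 5 in all.

5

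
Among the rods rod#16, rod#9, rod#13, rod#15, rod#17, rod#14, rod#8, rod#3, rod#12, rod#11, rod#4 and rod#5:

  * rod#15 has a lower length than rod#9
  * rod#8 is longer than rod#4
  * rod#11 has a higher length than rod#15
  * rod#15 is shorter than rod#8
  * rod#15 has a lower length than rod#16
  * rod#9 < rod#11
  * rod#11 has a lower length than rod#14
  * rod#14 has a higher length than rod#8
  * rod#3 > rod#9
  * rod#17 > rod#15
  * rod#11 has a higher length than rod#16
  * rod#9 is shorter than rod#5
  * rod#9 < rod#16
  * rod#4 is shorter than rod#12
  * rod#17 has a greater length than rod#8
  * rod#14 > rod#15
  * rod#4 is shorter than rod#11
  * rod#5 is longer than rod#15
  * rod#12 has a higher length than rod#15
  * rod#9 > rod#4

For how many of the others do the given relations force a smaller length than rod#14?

6

The elements the relations force below rod#14 are rod#4, rod#15, rod#9, rod#16, rod#8, rod#11 — no chain reaches any other.
That is 6.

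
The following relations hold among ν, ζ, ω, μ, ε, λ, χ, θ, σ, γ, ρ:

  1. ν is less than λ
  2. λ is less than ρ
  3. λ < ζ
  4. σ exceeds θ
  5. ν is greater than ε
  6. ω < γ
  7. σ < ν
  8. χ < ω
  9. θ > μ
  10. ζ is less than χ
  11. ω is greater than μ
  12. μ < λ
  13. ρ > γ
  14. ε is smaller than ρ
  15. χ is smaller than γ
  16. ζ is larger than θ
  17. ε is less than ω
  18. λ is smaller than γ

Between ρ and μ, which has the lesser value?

μ

The relevant relations are μ < θ; θ < σ; σ < ν; ν < λ; λ < ζ; ζ < χ; χ < ω; ω < γ; γ < ρ.
Together: μ < θ < σ < ν < λ < ζ < χ < ω < γ < ρ.
So μ < ρ; μ is the smaller of the two.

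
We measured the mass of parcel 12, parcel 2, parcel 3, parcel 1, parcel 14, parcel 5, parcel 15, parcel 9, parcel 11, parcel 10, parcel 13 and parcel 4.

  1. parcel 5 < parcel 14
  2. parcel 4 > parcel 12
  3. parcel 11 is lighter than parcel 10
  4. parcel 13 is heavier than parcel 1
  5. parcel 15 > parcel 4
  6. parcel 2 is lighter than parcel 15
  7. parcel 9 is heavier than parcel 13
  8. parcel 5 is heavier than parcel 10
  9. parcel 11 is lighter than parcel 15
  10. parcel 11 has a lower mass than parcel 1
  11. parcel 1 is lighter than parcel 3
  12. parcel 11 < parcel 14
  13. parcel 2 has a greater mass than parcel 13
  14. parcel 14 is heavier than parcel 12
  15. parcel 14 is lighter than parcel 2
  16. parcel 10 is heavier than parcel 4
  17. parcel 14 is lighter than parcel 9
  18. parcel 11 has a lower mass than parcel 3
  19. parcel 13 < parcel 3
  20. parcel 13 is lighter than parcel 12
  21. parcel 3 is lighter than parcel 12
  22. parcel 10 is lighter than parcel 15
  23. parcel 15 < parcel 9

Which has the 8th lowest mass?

The consecutive relations fix a unique order: parcel 11 < parcel 1 < parcel 13 < parcel 3 < parcel 12 < parcel 4 < parcel 10 < parcel 5 < parcel 14 < parcel 2 < parcel 15 < parcel 9.
Counting 8 from the smallest end gives parcel 5.

parcel 5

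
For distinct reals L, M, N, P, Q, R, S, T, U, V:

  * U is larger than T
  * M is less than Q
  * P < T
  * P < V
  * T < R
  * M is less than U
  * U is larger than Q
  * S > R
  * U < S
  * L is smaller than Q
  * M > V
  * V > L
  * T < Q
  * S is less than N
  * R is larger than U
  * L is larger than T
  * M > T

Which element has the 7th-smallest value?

U

The consecutive relations fix a unique order: P < T < L < V < M < Q < U < R < S < N.
Counting 7 from the smallest end gives U.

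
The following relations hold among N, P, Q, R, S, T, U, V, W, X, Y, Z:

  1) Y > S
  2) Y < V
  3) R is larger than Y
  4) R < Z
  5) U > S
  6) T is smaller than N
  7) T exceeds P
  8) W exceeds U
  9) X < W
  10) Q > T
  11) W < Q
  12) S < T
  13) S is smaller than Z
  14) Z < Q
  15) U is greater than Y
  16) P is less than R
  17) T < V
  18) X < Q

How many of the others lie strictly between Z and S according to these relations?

The relations place S below Z. An element lies strictly between them when it is forced above S and also forced below Z.
Above S: {Y, R, U, W, T, V, Q, N}. Below Z: {P, Y, R}.
Intersection: {Y, R} — 2.

2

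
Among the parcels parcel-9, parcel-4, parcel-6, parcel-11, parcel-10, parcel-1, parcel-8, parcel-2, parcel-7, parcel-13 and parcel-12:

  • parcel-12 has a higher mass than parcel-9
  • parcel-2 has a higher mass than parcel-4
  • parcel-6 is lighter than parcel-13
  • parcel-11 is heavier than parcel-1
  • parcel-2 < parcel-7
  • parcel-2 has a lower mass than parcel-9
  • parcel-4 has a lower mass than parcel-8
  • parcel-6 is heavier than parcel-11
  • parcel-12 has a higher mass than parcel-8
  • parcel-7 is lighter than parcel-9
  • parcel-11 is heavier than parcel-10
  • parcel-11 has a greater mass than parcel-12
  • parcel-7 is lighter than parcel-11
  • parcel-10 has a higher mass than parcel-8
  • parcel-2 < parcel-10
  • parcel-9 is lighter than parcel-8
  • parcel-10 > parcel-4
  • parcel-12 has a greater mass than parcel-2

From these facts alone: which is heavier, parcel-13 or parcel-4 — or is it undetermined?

parcel-4 < parcel-2 and parcel-2 < parcel-7 give parcel-4 < parcel-7.
With parcel-7 < parcel-9: parcel-4 < parcel-2 < parcel-7 < parcel-9.
Then parcel-9 < parcel-8 extends the chain to parcel-8.
With parcel-8 < parcel-10: parcel-4 < parcel-2 < parcel-7 < parcel-9 < parcel-8 < parcel-10.
With parcel-10 < parcel-11: parcel-4 < parcel-2 < parcel-7 < parcel-9 < parcel-8 < parcel-10 < parcel-11.
Then parcel-11 < parcel-6 extends the chain to parcel-6.
With parcel-6 < parcel-13: parcel-4 < parcel-2 < parcel-7 < parcel-9 < parcel-8 < parcel-10 < parcel-11 < parcel-6 < parcel-13.
So parcel-13 is heavier.

parcel-13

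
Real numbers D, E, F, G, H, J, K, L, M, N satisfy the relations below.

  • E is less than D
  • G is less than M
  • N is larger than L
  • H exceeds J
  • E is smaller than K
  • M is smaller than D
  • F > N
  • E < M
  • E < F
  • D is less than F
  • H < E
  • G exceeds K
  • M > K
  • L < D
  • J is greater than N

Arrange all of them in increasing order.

Each adjacent pair is fixed by a given relation: L < N; N < J; J < H; H < E; E < K; K < G; G < M; M < D; D < F. Chaining them end to end gives the full order.

L < N < J < H < E < K < G < M < D < F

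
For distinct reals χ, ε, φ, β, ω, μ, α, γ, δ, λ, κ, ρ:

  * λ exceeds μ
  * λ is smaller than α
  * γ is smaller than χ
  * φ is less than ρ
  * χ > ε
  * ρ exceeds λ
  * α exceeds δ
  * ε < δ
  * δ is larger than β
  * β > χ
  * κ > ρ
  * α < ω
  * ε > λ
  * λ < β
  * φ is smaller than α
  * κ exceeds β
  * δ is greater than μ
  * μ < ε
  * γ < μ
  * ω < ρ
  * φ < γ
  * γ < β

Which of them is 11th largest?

Chaining the given pairs: φ < γ < μ < λ < ε < χ < β < δ < α < ω < ρ < κ.
Counting 11 from the largest end gives γ.

γ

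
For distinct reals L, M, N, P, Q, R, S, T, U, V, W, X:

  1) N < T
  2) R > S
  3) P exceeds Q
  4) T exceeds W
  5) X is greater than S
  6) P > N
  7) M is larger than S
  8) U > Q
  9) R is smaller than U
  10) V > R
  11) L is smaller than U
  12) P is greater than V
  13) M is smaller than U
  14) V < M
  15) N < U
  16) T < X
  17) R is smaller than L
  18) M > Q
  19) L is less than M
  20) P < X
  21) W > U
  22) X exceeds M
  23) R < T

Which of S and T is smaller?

S

Link the given pairs in sequence: S < R; R < V; V < M; M < U; U < W; W < T.
Together: S < R < V < M < U < W < T.
So S < T; S is the smaller of the two.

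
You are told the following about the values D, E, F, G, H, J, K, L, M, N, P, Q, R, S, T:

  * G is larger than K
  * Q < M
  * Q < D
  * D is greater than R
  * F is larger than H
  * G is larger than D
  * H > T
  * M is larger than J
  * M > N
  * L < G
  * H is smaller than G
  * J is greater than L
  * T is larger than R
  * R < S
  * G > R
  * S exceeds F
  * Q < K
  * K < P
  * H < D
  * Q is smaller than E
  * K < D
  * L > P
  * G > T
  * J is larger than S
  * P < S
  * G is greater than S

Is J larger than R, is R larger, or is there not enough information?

J

The relevant relations are R < T; T < H; H < F; F < S; S < J.
Chaining these gives R < T < H < F < S < J.
So J is larger.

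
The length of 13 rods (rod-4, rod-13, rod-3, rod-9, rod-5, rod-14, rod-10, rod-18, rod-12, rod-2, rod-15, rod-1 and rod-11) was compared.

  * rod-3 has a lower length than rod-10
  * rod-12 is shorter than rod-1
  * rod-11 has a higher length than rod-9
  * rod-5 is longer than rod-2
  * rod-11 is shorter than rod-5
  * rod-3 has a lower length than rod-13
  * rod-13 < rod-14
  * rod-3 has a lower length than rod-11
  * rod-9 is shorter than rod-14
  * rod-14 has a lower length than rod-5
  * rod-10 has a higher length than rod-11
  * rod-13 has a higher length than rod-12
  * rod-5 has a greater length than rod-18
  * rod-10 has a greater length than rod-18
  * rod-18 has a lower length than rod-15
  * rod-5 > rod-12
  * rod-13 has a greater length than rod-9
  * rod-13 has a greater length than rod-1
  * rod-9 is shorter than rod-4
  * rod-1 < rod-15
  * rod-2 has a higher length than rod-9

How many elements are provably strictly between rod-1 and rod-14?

The relations place rod-1 below rod-14. An element lies strictly between them when it is forced above rod-1 and also forced below rod-14.
Above rod-1: {rod-15, rod-13, rod-5}. Below rod-14: {rod-9, rod-12, rod-3, rod-13}.
Intersection: {rod-13} — 1.

1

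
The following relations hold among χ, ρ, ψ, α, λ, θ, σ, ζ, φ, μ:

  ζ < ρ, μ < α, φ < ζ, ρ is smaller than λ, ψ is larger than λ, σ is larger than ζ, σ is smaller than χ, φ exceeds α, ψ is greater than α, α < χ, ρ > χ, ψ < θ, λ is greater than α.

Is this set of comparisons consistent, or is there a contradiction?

consistent

Every relation is compatible with μ < α < φ < ζ < σ < χ < ρ < λ < ψ < θ; the set is consistent.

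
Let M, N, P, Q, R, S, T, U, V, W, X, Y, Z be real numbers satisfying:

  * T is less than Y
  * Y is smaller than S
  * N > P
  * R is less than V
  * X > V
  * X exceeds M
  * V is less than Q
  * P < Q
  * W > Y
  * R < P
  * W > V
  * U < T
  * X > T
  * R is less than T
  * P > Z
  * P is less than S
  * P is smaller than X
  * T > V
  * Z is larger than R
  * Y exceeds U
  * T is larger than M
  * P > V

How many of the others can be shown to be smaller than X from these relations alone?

7

From X the given relations immediately reach V, P, M, T.
From those, R, Z, U — 7 in total.
No other element is forced below X by the given relations, so the count is 7.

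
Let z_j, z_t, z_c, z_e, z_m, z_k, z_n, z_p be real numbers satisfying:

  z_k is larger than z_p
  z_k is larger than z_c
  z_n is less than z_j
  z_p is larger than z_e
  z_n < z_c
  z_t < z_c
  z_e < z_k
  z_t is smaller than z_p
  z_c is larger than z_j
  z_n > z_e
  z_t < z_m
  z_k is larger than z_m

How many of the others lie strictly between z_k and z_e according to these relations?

4

The relations place z_e below z_k. An element lies strictly between them when it is forced above z_e and also forced below z_k.
Above z_e: {z_n, z_j, z_c, z_p}. Below z_k: {z_n, z_t, z_j, z_c, z_m, z_p}.
Intersection: {z_n, z_j, z_c, z_p} — 4.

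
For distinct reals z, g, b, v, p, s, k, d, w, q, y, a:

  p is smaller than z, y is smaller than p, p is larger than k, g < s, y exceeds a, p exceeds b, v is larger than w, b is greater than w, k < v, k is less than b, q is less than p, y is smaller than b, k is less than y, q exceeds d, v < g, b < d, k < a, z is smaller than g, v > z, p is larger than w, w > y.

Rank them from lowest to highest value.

Each adjacent pair is fixed by a given relation: k < a; a < y; y < w; w < b; b < d; d < q; q < p; p < z; z < v; v < g; g < s. Chaining them end to end gives the full order.

k < a < y < w < b < d < q < p < z < v < g < s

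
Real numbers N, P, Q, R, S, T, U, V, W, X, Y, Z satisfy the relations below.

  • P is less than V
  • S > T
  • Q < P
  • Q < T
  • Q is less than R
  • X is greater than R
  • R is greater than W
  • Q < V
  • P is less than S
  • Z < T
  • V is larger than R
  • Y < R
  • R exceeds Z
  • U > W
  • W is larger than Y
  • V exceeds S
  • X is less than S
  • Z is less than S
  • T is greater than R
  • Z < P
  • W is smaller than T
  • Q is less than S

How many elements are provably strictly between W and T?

1

Chaining upward from W reaches: R, X, U, S, V.
Chaining downward from T reaches: Y, Q, Z, R.
Strictly between W and T are those in both lists: R — 1 element.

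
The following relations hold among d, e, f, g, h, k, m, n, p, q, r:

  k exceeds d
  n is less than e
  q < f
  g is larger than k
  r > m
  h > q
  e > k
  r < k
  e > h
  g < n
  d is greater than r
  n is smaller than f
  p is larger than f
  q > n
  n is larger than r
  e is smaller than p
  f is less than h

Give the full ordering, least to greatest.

Nothing is placed below m, so it is least; from there m < r; r < d; d < k; k < g; g < n; n < q; q < f; f < h; h < e; e < p, each given directly.

m < r < d < k < g < n < q < f < h < e < p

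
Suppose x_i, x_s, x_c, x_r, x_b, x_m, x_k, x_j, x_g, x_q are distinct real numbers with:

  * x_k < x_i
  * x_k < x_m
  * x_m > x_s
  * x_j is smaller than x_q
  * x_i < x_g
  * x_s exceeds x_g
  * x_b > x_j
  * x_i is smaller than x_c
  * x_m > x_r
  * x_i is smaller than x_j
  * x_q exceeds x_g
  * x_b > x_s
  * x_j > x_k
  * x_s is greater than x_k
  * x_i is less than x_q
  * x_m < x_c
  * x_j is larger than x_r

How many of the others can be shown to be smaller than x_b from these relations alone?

From x_b the given relations immediately reach x_s, x_j.
From those, x_r, x_k, x_i, x_g — 6 in total.
Nothing else is reachable below x_b; 6 in all.

6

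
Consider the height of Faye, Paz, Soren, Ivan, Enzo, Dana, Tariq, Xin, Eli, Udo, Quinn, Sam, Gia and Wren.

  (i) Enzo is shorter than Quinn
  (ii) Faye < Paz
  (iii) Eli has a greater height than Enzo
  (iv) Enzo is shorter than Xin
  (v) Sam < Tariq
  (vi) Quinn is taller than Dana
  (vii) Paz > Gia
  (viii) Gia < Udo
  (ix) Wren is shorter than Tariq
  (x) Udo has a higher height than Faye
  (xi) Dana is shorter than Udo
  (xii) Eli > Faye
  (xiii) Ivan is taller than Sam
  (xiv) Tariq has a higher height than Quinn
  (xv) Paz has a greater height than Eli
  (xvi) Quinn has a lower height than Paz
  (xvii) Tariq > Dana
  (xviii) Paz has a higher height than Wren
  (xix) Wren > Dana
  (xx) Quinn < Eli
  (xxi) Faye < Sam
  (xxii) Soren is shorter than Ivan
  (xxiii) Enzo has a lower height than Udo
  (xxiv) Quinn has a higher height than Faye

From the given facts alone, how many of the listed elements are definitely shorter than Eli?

4

The elements the relations force below Eli are Dana, Faye, Enzo, Quinn — no chain reaches any other.
That is 4.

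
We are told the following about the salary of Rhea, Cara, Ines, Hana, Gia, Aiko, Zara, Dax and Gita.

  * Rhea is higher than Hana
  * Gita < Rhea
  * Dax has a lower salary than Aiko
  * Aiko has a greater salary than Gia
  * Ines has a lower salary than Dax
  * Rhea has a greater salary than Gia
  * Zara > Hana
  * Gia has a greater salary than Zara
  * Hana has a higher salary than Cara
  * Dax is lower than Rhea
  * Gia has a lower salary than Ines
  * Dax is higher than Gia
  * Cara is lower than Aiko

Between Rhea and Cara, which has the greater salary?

Cara < Hana and Hana < Zara give Cara < Zara.
With Zara < Gia: Cara < Hana < Zara < Gia.
With Gia < Ines: Cara < Hana < Zara < Gia < Ines.
Then Ines < Dax extends the chain to Dax.
Then Dax < Rhea extends the chain to Rhea.
So Cara < Rhea; Rhea is the higher of the two.

Rhea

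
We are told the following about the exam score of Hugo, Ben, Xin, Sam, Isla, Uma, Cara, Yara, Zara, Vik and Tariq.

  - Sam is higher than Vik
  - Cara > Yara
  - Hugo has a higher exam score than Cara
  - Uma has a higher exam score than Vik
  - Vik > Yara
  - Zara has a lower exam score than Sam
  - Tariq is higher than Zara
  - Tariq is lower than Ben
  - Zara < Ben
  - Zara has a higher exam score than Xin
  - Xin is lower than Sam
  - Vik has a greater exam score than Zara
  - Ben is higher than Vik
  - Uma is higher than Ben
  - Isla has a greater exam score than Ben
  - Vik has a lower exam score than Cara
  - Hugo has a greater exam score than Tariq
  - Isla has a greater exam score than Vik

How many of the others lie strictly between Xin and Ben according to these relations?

Chaining upward from Xin reaches: Zara, Vik, Tariq, Cara, Uma, Hugo, Sam, Isla.
Chaining downward from Ben reaches: Yara, Zara, Vik, Tariq.
Strictly between Xin and Ben are those in both lists: Zara, Vik, Tariq — 3 elements.

3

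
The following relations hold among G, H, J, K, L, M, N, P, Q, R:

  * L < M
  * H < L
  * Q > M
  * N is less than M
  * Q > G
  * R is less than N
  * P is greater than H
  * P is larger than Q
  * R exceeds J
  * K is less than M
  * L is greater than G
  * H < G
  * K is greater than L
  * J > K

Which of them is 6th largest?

J

The consecutive relations fix a unique order: H < G < L < K < J < R < N < M < Q < P.
The 6th largest is J.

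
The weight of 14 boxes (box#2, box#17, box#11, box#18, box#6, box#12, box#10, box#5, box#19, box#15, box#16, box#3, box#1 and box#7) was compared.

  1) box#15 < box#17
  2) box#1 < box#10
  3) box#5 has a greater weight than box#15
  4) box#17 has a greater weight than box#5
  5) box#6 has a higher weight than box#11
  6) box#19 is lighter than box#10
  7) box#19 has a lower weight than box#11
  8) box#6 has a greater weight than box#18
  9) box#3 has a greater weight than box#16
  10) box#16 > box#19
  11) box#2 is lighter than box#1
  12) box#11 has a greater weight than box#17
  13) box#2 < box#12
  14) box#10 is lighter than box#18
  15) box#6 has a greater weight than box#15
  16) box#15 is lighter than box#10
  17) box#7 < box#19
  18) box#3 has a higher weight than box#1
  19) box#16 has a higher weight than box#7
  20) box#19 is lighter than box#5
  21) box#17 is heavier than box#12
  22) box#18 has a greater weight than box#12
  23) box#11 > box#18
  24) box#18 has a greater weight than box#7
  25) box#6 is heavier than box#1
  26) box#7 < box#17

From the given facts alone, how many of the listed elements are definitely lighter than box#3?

The elements the relations force below box#3 are box#2, box#7, box#19, box#1, box#16 — no chain reaches any other.
That is 5.

5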